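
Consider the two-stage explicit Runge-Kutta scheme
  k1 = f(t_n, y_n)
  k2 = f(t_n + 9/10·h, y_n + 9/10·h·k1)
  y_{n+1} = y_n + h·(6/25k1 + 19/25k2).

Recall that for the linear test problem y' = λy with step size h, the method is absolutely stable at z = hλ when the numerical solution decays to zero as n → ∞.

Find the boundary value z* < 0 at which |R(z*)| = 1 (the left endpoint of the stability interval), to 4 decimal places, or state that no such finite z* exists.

On y'=λy, z=hλ:
  k1=λy_n ⇒ h·k1=z·y_n;  k2=λ(1+9/10z)y_n ⇒ h·k2=z(1+9/10z)y_n
  y_{n+1}/y_n = 1 + 6/25z + 19/25z(1+9/10z) = 1 + z + 171/250z²
  R(z) = 1 + z + 171/250z².

Find x<0 with |R(x)|<1.
x=-1.35: |R|=0.8966
R=1: x+171/250x²=0 ⇒ x=−250/171=-1.4620; min R=1−1/(4·171/250)=0.6345>−1
Confirm numerically:
  x=-0.641: |R|=0.64004 <1
  x=-0.611: |R|=0.64435 <1
  x=-0.588: |R|=0.64849 <1
  x=-2.004: |R|=1.74295 >1
  x=-1.968: |R|=1.68115 >1
  x=-1.772: |R|=1.37575 >1
Interval (-1.4620, 0).

left endpoint -1.4620.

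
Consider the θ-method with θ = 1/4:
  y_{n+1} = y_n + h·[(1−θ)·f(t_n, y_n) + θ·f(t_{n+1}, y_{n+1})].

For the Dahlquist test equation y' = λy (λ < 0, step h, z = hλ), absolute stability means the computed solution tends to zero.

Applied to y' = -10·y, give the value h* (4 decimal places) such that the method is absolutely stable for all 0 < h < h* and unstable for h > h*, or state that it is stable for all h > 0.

Set f=λy, z=hλ:
  y_{n+1} = y_n + z·[3/4·y_n + 1/4·y_{n+1}] ⇒ (1 − 1/4z)y_{n+1} = (1 + 3/4z)y_n
  so R(z) = (1 + 3/4z)/(1 − 1/4z).

Solve |R(x)|<1 on ℝ⁻.
x=-1.54: |R|=0.1119
R=−1: 1+3/4x = −1+1/4x ⇒ -1/2x=2 ⇒ x=2/(-1/2)=-4.0000
Confirm numerically:
  x=-3.803: |R|=0.94951 <1
  x=-3.395: |R|=0.83638 <1
  x=-3.173: |R|=0.76941 <1
  x=-3.141: |R|=0.75942 <1
  x=-4.423: |R|=1.10044 >1
  x=-4.208: |R|=1.05068 >1
  x=-4.160: |R|=1.03922 >1
Interval (-4.0000, 0).

(-4.0000,0); λ=-10 ⇒ h* = (4)/10 = 0.4000.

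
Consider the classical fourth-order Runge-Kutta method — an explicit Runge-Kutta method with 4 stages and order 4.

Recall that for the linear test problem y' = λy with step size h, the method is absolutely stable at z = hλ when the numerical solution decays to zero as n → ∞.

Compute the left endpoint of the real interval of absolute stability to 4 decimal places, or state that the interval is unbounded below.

z* = -2.7853.

On y'=λy, z=hλ:
  order 4, 4-stage ⇒ R(z)=1+z+z^2/2+z^3/6+z^4/24
  (e.g. R(-1.02)=0.36843, |R|=0.36843)

Need |R(x)|<1, x<0.
x=-1.02: |R|=0.3684
|R(-2.14)|=0.3903 |R(-1.02)|=0.3684 |R(-0.94)|=0.3959
Bisect:
  x_lo=-3.6639 |R|=3.3594  x_hi=-0.0642 |R|=0.9378
  mid=-1.86406 |R|=0.29686 →hi
  mid=-2.76399 |R|=0.96835 →hi
  mid=-3.21395 |R|=1.86346 →lo
  mid=-2.98897 |R|=1.35308 →lo
  mid=-2.87648 |R|=1.14641 →lo
  mid=-2.82023 |R|=1.05397 →lo
  mid=-2.79211 |R|=1.01032 →lo
  ...
  [-2.78530,-2.78508] ⇒ x*=-2.7853
Stable set (-2.7853, 0).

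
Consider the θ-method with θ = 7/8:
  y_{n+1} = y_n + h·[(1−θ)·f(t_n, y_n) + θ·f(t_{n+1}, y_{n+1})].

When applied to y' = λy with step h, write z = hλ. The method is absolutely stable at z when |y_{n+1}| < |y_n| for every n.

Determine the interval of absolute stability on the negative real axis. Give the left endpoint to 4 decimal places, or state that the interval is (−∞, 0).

unbounded; (−∞, 0).

With y'=λy (z=hλ):
  y_{n+1} = y_n + z·[1/8·y_n + 7/8·y_{n+1}] ⇒ (1 − 7/8z)y_{n+1} = (1 + 1/8z)y_n
  so R(z) = (1 + 1/8z)/(1 − 7/8z).

Boundary: |R(x)|=1, x<0.
x=-1.51: |R|=0.3495
x=-2: |R|=0.2727
x=-10: |R|=0.0256
x=-100: |R|=0.1299
θ=7/8≥1/2 ⇒ |1+1/8x|<|1−7/8x| ∀x<0 ⇒ stable on all of ℝ⁻.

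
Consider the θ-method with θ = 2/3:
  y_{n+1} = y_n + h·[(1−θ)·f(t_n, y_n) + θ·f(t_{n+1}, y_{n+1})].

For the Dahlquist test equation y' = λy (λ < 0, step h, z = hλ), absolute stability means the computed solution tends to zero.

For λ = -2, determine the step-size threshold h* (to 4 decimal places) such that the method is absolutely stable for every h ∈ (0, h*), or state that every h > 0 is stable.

Set f=λy, z=hλ:
  y_{n+1} = y_n + z·[1/3·y_n + 2/3·y_{n+1}] ⇒ (1 − 2/3z)y_{n+1} = (1 + 1/3z)y_n
  Hence R(z) = (1 + 1/3z)/(1 − 2/3z).

Need |R(x)|<1, x<0.
x=-0.9: |R|=0.4375
x=-2: |R|=0.1429
x=-10: |R|=0.3043
x=-100: |R|=0.4778
θ=2/3≥1/2 ⇒ |1+1/3x|<|1−2/3x| ∀x<0 ⇒ interval (−∞,0).

interval (−∞, 0). Any h>0 works for λ=-2.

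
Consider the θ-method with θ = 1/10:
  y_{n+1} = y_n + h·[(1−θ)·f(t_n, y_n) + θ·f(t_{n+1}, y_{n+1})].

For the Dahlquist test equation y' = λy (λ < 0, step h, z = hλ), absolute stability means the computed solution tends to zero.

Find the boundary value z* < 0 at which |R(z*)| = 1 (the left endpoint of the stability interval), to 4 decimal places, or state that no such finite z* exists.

On y'=λy, z=hλ:
  y_{n+1} = y_n + z·[9/10·y_n + 1/10·y_{n+1}] ⇒ (1 − 1/10z)y_{n+1} = (1 + 9/10z)y_n
  ⇒ R(z) = (1 + 9/10z)/(1 − 1/10z).

Need |R(x)|<1, x<0.
x=-1.3: |R|=0.1504
R=−1: 1+9/10x = −1+1/10x ⇒ -4/5x=2 ⇒ x=2/(-4/5)=-2.5000
Confirm numerically:
  x=-2.026: |R|=0.68468 <1
  x=-1.410: |R|=0.23576 <1
  x=-1.048: |R|=0.05141 <1
  x=-2.659: |R|=1.10048 >1
  x=-2.534: |R|=1.02170 >1
So |R|<1 on (-2.5000, 0).

left endpoint -2.5000.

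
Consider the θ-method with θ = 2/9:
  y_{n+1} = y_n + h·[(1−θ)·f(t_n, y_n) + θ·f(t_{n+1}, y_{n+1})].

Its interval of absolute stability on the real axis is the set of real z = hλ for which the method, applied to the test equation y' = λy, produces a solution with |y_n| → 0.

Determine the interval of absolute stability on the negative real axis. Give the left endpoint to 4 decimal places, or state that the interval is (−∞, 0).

Set f=λy, z=hλ:
  y_{n+1} = y_n + z·[7/9·y_n + 2/9·y_{n+1}] ⇒ (1 − 2/9z)y_{n+1} = (1 + 7/9z)y_n
  Hence R(z) = (1 + 7/9z)/(1 − 2/9z).

Solve |R(x)|<1 on ℝ⁻.
x=-0.53: |R|=0.5258
R=−1: 1+7/9x = −1+2/9x ⇒ -5/9x=2 ⇒ x=2/(-5/9)=-3.6000
Confirm numerically:
  x=-2.967: |R|=0.78807 <1
  x=-2.891: |R|=0.76018 <1
  x=-2.842: |R|=0.74190 <1
  x=-1.886: |R|=0.32900 <1
  x=-4.076: |R|=1.13876 >1
  x=-3.956: |R|=1.10525 >1
  x=-3.860: |R|=1.07775 >1
Interval (-3.6000, 0).

z∈(-3.6000,0).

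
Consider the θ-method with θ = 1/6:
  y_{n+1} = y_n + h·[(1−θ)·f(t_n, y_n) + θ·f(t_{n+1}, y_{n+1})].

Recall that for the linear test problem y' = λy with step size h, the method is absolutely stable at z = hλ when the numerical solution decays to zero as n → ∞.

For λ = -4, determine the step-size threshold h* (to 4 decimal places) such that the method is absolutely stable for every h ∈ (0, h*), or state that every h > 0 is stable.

On y'=λy, z=hλ:
  y_{n+1} = y_n + z·[5/6·y_n + 1/6·y_{n+1}] ⇒ (1 − 1/6z)y_{n+1} = (1 + 5/6z)y_n
  so R(z) = (1 + 5/6z)/(1 − 1/6z).

Need |R(x)|<1, x<0.
x=-1.18: |R|=0.0139
R=−1: 1+5/6x = −1+1/6x ⇒ -2/3x=2 ⇒ x=2/(-2/3)=-3.0000
Confirm numerically:
  x=-2.323: |R|=0.67464 <1
  x=-1.744: |R|=0.35124 <1
  x=-1.504: |R|=0.20256 <1
  x=-1.224: |R|=0.01661 <1
  x=-3.501: |R|=1.21093 >1
  x=-3.252: |R|=1.10895 >1
  x=-3.202: |R|=1.08781 >1
Stable set (-3.0000, 0).

(-3.0000,0); λ=-4 ⇒ h* = (3)/4 = 0.7500.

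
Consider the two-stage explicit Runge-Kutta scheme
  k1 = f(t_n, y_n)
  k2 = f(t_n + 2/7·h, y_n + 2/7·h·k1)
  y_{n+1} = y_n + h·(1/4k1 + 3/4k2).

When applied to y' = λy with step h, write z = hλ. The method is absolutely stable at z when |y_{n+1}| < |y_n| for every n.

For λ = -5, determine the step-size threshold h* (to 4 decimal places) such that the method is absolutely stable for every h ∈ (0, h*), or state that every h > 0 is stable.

(-4.6667,0); λ=-5 ⇒ h* = (14/3)/5 = 0.9333.

Set f=λy, z=hλ:
  k1=λy_n ⇒ h·k1=z·y_n;  k2=λ(1+2/7z)y_n ⇒ h·k2=z(1+2/7z)y_n
  y_{n+1}/y_n = 1 + 1/4z + 3/4z(1+2/7z) = 1 + z + 3/14z²
  Hence R(z) = 1 + z + 3/14z².

Find x<0 with |R(x)|<1.
x=-0.77: |R|=0.3570
R=1: x+3/14x²=0 ⇒ x=−14/3=-4.6667; min R=1−1/(4·3/14)=-0.1667>−1
Confirm numerically:
  x=-3.521: |R|=0.13559 <1
  x=-2.488: |R|=0.16154 <1
  x=-2.173: |R|=0.16116 <1
  x=-4.993: |R|=1.34915 >1
  x=-4.843: |R|=1.18300 >1
So |R|<1 on (-4.6667, 0).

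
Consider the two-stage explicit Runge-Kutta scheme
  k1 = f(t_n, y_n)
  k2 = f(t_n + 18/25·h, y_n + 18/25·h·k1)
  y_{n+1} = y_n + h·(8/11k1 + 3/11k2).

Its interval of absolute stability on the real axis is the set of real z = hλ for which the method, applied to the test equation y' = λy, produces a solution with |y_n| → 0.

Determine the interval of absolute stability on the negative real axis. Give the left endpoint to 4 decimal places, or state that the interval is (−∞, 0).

Test eqn y'=λy, z=hλ:
  k1=λy_n ⇒ h·k1=z·y_n;  k2=λ(1+18/25z)y_n ⇒ h·k2=z(1+18/25z)y_n
  y_{n+1}/y_n = 1 + 8/11z + 3/11z(1+18/25z) = 1 + z + 54/275z²
  so R(z) = 1 + z + 54/275z².

Find x<0 with |R(x)|<1.
x=-1.18: |R|=0.0934
R=1: x+54/275x²=0 ⇒ x=−275/54=-5.0926; min R=1−1/(4·54/275)=-0.2731>−1
Confirm numerically:
  x=-3.422: |R|=0.12257 <1
  x=-3.188: |R|=0.19229 <1
  x=-2.968: |R|=0.23823 <1
  x=-5.673: |R|=1.64656 >1
  x=-5.230: |R|=1.14111 >1
So |R|<1 on (-5.0926, 0).

z∈(-5.0926,0).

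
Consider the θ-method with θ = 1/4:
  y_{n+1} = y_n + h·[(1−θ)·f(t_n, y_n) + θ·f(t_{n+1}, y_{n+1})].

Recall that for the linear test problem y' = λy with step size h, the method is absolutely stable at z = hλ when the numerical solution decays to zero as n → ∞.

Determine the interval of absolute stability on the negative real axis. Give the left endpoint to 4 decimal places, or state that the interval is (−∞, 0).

z∈(-4.0000,0).

Test eqn y'=λy, z=hλ:
  y_{n+1} = y_n + z·[3/4·y_n + 1/4·y_{n+1}] ⇒ (1 − 1/4z)y_{n+1} = (1 + 3/4z)y_n
  ⇒ R(z) = (1 + 3/4z)/(1 − 1/4z).

Need |R(x)|<1, x<0.
x=-0.66: |R|=0.4335
R=−1: 1+3/4x = −1+1/4x ⇒ -1/2x=2 ⇒ x=2/(-1/2)=-4.0000
Confirm numerically:
  x=-3.858: |R|=0.96386 <1
  x=-3.158: |R|=0.76474 <1
  x=-2.410: |R|=0.50390 <1
  x=-4.596: |R|=1.13867 >1
  x=-4.064: |R|=1.01587 >1
Interval (-4.0000, 0).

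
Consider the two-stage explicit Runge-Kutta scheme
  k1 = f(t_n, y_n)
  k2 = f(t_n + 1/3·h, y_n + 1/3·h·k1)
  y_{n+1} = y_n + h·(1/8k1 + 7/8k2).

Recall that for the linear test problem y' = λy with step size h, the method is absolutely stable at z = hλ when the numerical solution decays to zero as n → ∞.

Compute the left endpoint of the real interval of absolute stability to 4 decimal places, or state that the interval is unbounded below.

z* = -3.4286.

On y'=λy, z=hλ:
  k1=λy_n ⇒ h·k1=z·y_n;  k2=λ(1+1/3z)y_n ⇒ h·k2=z(1+1/3z)y_n
  y_{n+1}/y_n = 1 + 1/8z + 7/8z(1+1/3z) = 1 + z + 7/24z²
  Hence R(z) = 1 + z + 7/24z².

Boundary: |R(x)|=1, x<0.
x=-0.67: |R|=0.4609
R=1: x+7/24x²=0 ⇒ x=−24/7=-3.4286; min R=1−1/(4·7/24)=0.1429>−1
Confirm numerically:
  x=-2.181: |R|=0.20639 <1
  x=-2.086: |R|=0.18316 <1
  x=-1.471: |R|=0.16012 <1
  x=-3.649: |R|=1.23460 >1
  x=-3.625: |R|=1.20768 >1
So |R|<1 on (-3.4286, 0).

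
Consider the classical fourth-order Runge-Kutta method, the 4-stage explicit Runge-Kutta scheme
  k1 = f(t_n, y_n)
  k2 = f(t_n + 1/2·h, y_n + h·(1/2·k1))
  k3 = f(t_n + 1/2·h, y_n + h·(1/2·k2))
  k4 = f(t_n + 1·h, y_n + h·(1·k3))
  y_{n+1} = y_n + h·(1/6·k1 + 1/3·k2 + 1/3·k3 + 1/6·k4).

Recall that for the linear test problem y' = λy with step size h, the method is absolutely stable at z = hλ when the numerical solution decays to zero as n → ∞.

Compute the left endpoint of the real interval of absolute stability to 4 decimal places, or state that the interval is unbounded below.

left endpoint -2.7853.

With y'=λy (z=hλ):
  order 4, 4-stage ⇒ R(z)=1+z+z^2/2+z^3/6+z^4/24
  (e.g. R(-1.78)=0.28252, |R|=0.28252)

Find x<0 with |R(x)|<1.
x=-1.78: |R|=0.2825
|R(-2.87)|=1.1354 |R(-1.52)|=0.2723 |R(-1.03)|=0.3652
Bisect:
  x_lo=-3.5817 |R|=3.0316  x_hi=-0.2091 |R|=0.8113
  mid=-1.89538 |R|=0.30375 →hi
  mid=-2.73852 |R|=0.93174 →hi
  mid=-3.16009 |R|=1.72860 →lo
  mid=-2.94930 |R|=1.27678 →lo
  mid=-2.84391 |R|=1.09203 →lo
  mid=-2.79122 |R|=1.00896 →lo
  mid=-2.76487 |R|=0.96964 →hi
  mid=-2.77804 |R|=0.98912 →hi
  mid=-2.78463 |R|=0.99900 →hi
  mid=-2.78792 |R|=1.00397 →lo
  ...
  [-2.78545,-2.78525] ⇒ x*=-2.7853
Interval (-2.7853, 0).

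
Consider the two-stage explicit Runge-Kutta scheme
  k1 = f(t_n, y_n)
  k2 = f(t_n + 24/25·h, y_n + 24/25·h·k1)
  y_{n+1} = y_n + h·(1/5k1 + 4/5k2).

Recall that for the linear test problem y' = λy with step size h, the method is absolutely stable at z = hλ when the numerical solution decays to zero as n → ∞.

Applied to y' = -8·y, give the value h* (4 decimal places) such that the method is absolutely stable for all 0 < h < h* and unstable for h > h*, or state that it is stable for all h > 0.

(-1.3021,0); λ=-8 ⇒ h* = (125/96)/8 = 0.1628.

Set f=λy, z=hλ:
  k1=λy_n ⇒ h·k1=z·y_n;  k2=λ(1+24/25z)y_n ⇒ h·k2=z(1+24/25z)y_n
  y_{n+1}/y_n = 1 + 1/5z + 4/5z(1+24/25z) = 1 + z + 96/125z²
  Hence R(z) = 1 + z + 96/125z².

Need |R(x)|<1, x<0.
x=-1.61: |R|=1.3807
R=1: x+96/125x²=0 ⇒ x=−125/96=-1.3021; min R=1−1/(4·96/125)=0.6745>−1
Confirm numerically:
  x=-1.122: |R|=0.84482 <1
  x=-0.983: |R|=0.75911 <1
  x=-0.834: |R|=0.70019 <1
  x=-0.801: |R|=0.69175 <1
  x=-1.526: |R|=1.26242 >1
  x=-1.443: |R|=1.15617 >1
Interval (-1.3021, 0).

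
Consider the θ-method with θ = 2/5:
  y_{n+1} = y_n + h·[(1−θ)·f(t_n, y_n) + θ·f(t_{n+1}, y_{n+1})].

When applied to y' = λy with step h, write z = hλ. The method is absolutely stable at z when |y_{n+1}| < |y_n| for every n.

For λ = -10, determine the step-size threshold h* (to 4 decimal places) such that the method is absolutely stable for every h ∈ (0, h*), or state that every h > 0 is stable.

(-10.0000,0); λ=-10 ⇒ h* = (10)/10 = 1.0000.

Set f=λy, z=hλ:
  y_{n+1} = y_n + z·[3/5·y_n + 2/5·y_{n+1}] ⇒ (1 − 2/5z)y_{n+1} = (1 + 3/5z)y_n
  so R(z) = (1 + 3/5z)/(1 − 2/5z).

Solve |R(x)|<1 on ℝ⁻.
x=-1.13: |R|=0.2218
R=−1: 1+3/5x = −1+2/5x ⇒ -1/5x=2 ⇒ x=2/(-1/5)=-10.0000
Confirm numerically:
  x=-7.348: |R|=0.86535 <1
  x=-6.912: |R|=0.83595 <1
  x=-6.265: |R|=0.78694 <1
  x=-5.380: |R|=0.70685 <1
  x=-10.289: |R|=1.01130 >1
  x=-10.142: |R|=1.00562 >1
  x=-10.076: |R|=1.00302 >1
Stable set (-10.0000, 0).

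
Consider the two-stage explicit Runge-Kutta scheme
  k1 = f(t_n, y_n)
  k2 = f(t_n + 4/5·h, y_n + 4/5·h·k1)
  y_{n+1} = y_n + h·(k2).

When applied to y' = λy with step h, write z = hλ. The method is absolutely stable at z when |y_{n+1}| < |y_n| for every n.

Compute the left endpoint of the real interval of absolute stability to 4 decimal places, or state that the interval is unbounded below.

Set f=λy, z=hλ:
  k1=λy_n ⇒ h·k1=z·y_n;  k2=λ(1+4/5z)y_n ⇒ h·k2=z(1+4/5z)y_n
  y_{n+1}/y_n = 1 + z(1+4/5z) = 1 + z + 4/5z²
  ⇒ R(z) = 1 + z + 4/5z².

Boundary: |R(x)|=1, x<0.
x=-0.9: |R|=0.7480
R=1: x+4/5x²=0 ⇒ x=−5/4=-1.2500; min R=1−1/(4·4/5)=0.6875>−1
Confirm numerically:
  x=-0.874: |R|=0.73710 <1
  x=-0.857: |R|=0.73056 <1
  x=-0.751: |R|=0.70020 <1
  x=-1.510: |R|=1.31408 >1
  x=-1.339: |R|=1.09534 >1
Stable set (-1.2500, 0).

z* = -1.2500.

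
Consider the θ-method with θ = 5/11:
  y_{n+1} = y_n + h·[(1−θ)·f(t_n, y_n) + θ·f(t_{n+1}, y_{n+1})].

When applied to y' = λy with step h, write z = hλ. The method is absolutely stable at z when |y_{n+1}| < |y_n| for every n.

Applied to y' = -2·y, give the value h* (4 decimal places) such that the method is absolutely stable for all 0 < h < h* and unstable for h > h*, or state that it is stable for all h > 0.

On y'=λy, z=hλ:
  y_{n+1} = y_n + z·[6/11·y_n + 5/11·y_{n+1}] ⇒ (1 − 5/11z)y_{n+1} = (1 + 6/11z)y_n
  so R(z) = (1 + 6/11z)/(1 − 5/11z).

Boundary: |R(x)|=1, x<0.
x=-1.32: |R|=0.1750
R=−1: 1+6/11x = −1+5/11x ⇒ -1/11x=2 ⇒ x=2/(-1/11)=-22.0000
Confirm numerically:
  x=-20.833: |R|=0.98987 <1
  x=-19.845: |R|=0.98045 <1
  x=-15.060: |R|=0.91958 <1
  x=-14.462: |R|=0.90952 <1
  x=-22.245: |R|=1.00200 >1
  x=-22.112: |R|=1.00092 >1
Stable set (-22.0000, 0).

(-22.0000,0); λ=-2 ⇒ h* = (22)/2 = 11.0000.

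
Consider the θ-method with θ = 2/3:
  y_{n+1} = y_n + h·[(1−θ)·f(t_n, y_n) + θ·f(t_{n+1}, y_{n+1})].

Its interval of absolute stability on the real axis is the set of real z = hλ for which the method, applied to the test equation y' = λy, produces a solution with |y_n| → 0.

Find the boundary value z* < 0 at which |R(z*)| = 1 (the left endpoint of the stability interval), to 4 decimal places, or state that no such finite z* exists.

(−∞, 0) — no finite endpoint.

Test eqn y'=λy, z=hλ:
  y_{n+1} = y_n + z·[1/3·y_n + 2/3·y_{n+1}] ⇒ (1 − 2/3z)y_{n+1} = (1 + 1/3z)y_n
  ⇒ R(z) = (1 + 1/3z)/(1 − 2/3z).

Boundary: |R(x)|=1, x<0.
x=-0.39: |R|=0.6905
x=-2: |R|=0.1429
x=-10: |R|=0.3043
x=-100: |R|=0.4778
θ=2/3≥1/2 ⇒ |1+1/3x|<|1−2/3x| ∀x<0 ⇒ unbounded interval.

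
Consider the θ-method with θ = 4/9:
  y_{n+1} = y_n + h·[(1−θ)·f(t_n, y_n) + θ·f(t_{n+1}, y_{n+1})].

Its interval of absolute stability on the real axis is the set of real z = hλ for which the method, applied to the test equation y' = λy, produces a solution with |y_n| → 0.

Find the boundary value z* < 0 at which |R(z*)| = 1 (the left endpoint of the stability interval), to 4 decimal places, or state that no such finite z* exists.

On y'=λy, z=hλ:
  y_{n+1} = y_n + z·[5/9·y_n + 4/9·y_{n+1}] ⇒ (1 − 4/9z)y_{n+1} = (1 + 5/9z)y_n
  R(z) = (1 + 5/9z)/(1 − 4/9z).

Solve |R(x)|<1 on ℝ⁻.
x=-1.53: |R|=0.0893
R=−1: 1+5/9x = −1+4/9x ⇒ -1/9x=2 ⇒ x=2/(-1/9)=-18.0000
Confirm numerically:
  x=-13.925: |R|=0.93702 <1
  x=-9.753: |R|=0.82823 <1
  x=-9.746: |R|=0.82798 <1
  x=-18.597: |R|=1.00716 >1
  x=-18.322: |R|=1.00391 >1
Interval (-18.0000, 0).

left endpoint -18.0000.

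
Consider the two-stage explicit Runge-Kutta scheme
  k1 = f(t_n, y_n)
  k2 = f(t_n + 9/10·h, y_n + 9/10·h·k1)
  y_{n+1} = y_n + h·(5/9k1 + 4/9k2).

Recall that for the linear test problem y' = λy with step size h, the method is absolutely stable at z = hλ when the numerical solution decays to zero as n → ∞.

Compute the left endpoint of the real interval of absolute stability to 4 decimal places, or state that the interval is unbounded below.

Set f=λy, z=hλ:
  k1=λy_n ⇒ h·k1=z·y_n;  k2=λ(1+9/10z)y_n ⇒ h·k2=z(1+9/10z)y_n
  y_{n+1}/y_n = 1 + 5/9z + 4/9z(1+9/10z) = 1 + z + 2/5z²
  so R(z) = 1 + z + 2/5z².

Boundary: |R(x)|=1, x<0.
x=-0.81: |R|=0.4524
R=1: x+2/5x²=0 ⇒ x=−5/2=-2.5000; min R=1−1/(4·2/5)=0.3750>−1
Confirm numerically:
  x=-2.125: |R|=0.68125 <1
  x=-1.765: |R|=0.48109 <1
  x=-1.179: |R|=0.37702 <1
  x=-1.046: |R|=0.39165 <1
  x=-2.983: |R|=1.57632 >1
  x=-2.759: |R|=1.28583 >1
Stable set (-2.5000, 0).

z* = -2.5000.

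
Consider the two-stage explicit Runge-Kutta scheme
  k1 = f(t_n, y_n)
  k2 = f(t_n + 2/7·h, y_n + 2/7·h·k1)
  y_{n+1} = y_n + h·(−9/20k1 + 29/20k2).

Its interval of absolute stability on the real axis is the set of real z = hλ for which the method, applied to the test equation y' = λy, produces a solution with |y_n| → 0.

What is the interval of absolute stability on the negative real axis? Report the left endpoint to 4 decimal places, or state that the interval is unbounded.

z∈(-2.4138,0).

Test eqn y'=λy, z=hλ:
  k1=λy_n ⇒ h·k1=z·y_n;  k2=λ(1+2/7z)y_n ⇒ h·k2=z(1+2/7z)y_n
  y_{n+1}/y_n = 1 − 9/20z + 29/20z(1+2/7z) = 1 + z + 29/70z²
  so R(z) = 1 + z + 29/70z².

Need |R(x)|<1, x<0.
x=-0.77: |R|=0.4756
R=1: x+29/70x²=0 ⇒ x=−70/29=-2.4138; min R=1−1/(4·29/70)=0.3966>−1
Confirm numerically:
  x=-2.083: |R|=0.71454 <1
  x=-1.707: |R|=0.50017 <1
  x=-1.430: |R|=0.41717 <1
  x=-1.241: |R|=0.39703 <1
  x=-2.623: |R|=1.22734 >1
  x=-2.453: |R|=1.03984 >1
So |R|<1 on (-2.4138, 0).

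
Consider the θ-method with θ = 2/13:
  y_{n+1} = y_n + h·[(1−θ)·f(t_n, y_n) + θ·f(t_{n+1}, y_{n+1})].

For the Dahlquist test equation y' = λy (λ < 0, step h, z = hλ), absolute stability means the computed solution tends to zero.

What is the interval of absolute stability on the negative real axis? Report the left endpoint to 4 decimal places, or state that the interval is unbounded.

Test eqn y'=λy, z=hλ:
  y_{n+1} = y_n + z·[11/13·y_n + 2/13·y_{n+1}] ⇒ (1 − 2/13z)y_{n+1} = (1 + 11/13z)y_n
  Hence R(z) = (1 + 11/13z)/(1 − 2/13z).

Boundary: |R(x)|=1, x<0.
x=-0.52: |R|=0.5185
R=−1: 1+11/13x = −1+2/13x ⇒ -9/13x=2 ⇒ x=2/(-9/13)=-2.8889
Confirm numerically:
  x=-2.703: |R|=0.90911 <1
  x=-1.844: |R|=0.43648 <1
  x=-1.563: |R|=0.26001 <1
  x=-1.474: |R|=0.20153 <1
  x=-3.449: |R|=1.25334 >1
  x=-3.223: |R|=1.15463 >1
  x=-3.163: |R|=1.12765 >1
Stable set (-2.8889, 0).

(-2.8889, 0).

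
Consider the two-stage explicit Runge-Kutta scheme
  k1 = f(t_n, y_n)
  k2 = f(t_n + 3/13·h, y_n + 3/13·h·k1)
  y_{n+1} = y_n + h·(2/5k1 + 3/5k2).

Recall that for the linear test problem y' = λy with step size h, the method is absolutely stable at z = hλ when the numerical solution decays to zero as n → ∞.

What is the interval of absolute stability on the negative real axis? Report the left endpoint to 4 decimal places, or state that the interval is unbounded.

z∈(-7.2222,0).

Set f=λy, z=hλ:
  k1=λy_n ⇒ h·k1=z·y_n;  k2=λ(1+3/13z)y_n ⇒ h·k2=z(1+3/13z)y_n
  y_{n+1}/y_n = 1 + 2/5z + 3/5z(1+3/13z) = 1 + z + 9/65z²
  Hence R(z) = 1 + z + 9/65z².

Find x<0 with |R(x)|<1.
x=-1.12: |R|=0.0537
R=1: x+9/65x²=0 ⇒ x=−65/9=-7.2222; min R=1−1/(4·9/65)=-0.8056>−1
Confirm numerically:
  x=-4.060: |R|=0.77766 <1
  x=-4.016: |R|=0.78286 <1
  x=-3.757: |R|=0.80261 <1
  x=-3.502: |R|=0.80391 <1
  x=-7.511: |R|=1.30032 >1
  x=-7.445: |R|=1.22965 >1
So |R|<1 on (-7.2222, 0).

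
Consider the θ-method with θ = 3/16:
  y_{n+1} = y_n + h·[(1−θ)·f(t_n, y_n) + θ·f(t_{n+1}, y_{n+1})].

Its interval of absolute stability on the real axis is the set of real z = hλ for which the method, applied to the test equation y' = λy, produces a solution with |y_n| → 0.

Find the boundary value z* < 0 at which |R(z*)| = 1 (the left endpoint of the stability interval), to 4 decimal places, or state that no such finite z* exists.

z* = -3.2000.

Test eqn y'=λy, z=hλ:
  y_{n+1} = y_n + z·[13/16·y_n + 3/16·y_{n+1}] ⇒ (1 − 3/16z)y_{n+1} = (1 + 13/16z)y_n
  so R(z) = (1 + 13/16z)/(1 − 3/16z).

Boundary: |R(x)|=1, x<0.
x=-0.43: |R|=0.6021
R=−1: 1+13/16x = −1+3/16x ⇒ -5/8x=2 ⇒ x=2/(-5/8)=-3.2000
Confirm numerically:
  x=-2.730: |R|=0.80570 <1
  x=-1.991: |R|=0.44978 <1
  x=-1.732: |R|=0.30742 <1
  x=-3.655: |R|=1.16874 >1
  x=-3.410: |R|=1.08006 >1
  x=-3.401: |R|=1.07671 >1
So |R|<1 on (-3.2000, 0).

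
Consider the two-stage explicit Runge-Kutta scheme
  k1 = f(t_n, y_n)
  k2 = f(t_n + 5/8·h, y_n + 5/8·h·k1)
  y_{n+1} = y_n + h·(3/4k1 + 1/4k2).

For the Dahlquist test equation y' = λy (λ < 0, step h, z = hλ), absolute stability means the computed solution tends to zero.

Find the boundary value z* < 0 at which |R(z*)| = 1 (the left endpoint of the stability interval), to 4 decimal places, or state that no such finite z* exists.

With y'=λy (z=hλ):
  k1=λy_n ⇒ h·k1=z·y_n;  k2=λ(1+5/8z)y_n ⇒ h·k2=z(1+5/8z)y_n
  y_{n+1}/y_n = 1 + 3/4z + 1/4z(1+5/8z) = 1 + z + 5/32z²
  ⇒ R(z) = 1 + z + 5/32z².

Find x<0 with |R(x)|<1.
x=-0.81: |R|=0.2925
R=1: x+5/32x²=0 ⇒ x=−32/5=-6.4000; min R=1−1/(4·5/32)=-0.6000>−1
Confirm numerically:
  x=-5.638: |R|=0.32873 <1
  x=-5.343: |R|=0.11757 <1
  x=-3.169: |R|=0.59985 <1
  x=-3.082: |R|=0.59782 <1
  x=-6.993: |R|=1.64795 >1
  x=-6.772: |R|=1.39362 >1
  x=-6.675: |R|=1.28682 >1
Interval (-6.4000, 0).

left endpoint -6.4000.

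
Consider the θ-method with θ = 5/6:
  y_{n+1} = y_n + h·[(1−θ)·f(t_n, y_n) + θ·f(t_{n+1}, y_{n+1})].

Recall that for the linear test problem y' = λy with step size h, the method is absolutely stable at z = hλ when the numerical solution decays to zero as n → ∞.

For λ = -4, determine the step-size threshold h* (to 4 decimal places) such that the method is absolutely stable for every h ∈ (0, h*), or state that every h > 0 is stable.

On y'=λy, z=hλ:
  y_{n+1} = y_n + z·[1/6·y_n + 5/6·y_{n+1}] ⇒ (1 − 5/6z)y_{n+1} = (1 + 1/6z)y_n
  Hence R(z) = (1 + 1/6z)/(1 − 5/6z).

Need |R(x)|<1, x<0.
x=-1.56: |R|=0.3217
x=-2: |R|=0.2500
x=-10: |R|=0.0714
x=-100: |R|=0.1858
θ=5/6≥1/2 ⇒ |1+1/6x|<|1−5/6x| ∀x<0 ⇒ unbounded interval.

interval (−∞, 0). Any h>0 works for λ=-4.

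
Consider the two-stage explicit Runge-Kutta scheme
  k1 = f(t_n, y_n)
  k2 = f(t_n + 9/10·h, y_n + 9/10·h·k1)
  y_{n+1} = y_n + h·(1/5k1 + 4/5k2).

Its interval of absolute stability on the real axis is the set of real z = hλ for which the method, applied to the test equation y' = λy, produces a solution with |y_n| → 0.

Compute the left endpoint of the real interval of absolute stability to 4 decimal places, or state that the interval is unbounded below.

Set f=λy, z=hλ:
  k1=λy_n ⇒ h·k1=z·y_n;  k2=λ(1+9/10z)y_n ⇒ h·k2=z(1+9/10z)y_n
  y_{n+1}/y_n = 1 + 1/5z + 4/5z(1+9/10z) = 1 + z + 18/25z²
  R(z) = 1 + z + 18/25z².

Find x<0 with |R(x)|<1.
x=-1.47: |R|=1.0858
R=1: x+18/25x²=0 ⇒ x=−25/18=-1.3889; min R=1−1/(4·18/25)=0.6528>−1
Confirm numerically:
  x=-1.166: |R|=0.81288 <1
  x=-1.132: |R|=0.79063 <1
  x=-1.009: |R|=0.72402 <1
  x=-0.603: |R|=0.65880 <1
  x=-1.964: |R|=1.81325 >1
  x=-1.935: |R|=1.76084 >1
Stable set (-1.3889, 0).

left endpoint -1.3889.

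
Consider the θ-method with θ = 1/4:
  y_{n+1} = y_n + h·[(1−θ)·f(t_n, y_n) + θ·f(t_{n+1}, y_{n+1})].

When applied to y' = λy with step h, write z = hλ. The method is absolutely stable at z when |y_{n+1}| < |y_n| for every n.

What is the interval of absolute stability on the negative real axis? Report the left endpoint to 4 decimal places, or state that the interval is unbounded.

z∈(-4.0000,0).

Set f=λy, z=hλ:
  y_{n+1} = y_n + z·[3/4·y_n + 1/4·y_{n+1}] ⇒ (1 − 1/4z)y_{n+1} = (1 + 3/4z)y_n
  Hence R(z) = (1 + 3/4z)/(1 − 1/4z).

Need |R(x)|<1, x<0.
x=-0.53: |R|=0.5320
R=−1: 1+3/4x = −1+1/4x ⇒ -1/2x=2 ⇒ x=2/(-1/2)=-4.0000
Confirm numerically:
  x=-3.506: |R|=0.86837 <1
  x=-2.606: |R|=0.57796 <1
  x=-2.265: |R|=0.44613 <1
  x=-2.161: |R|=0.40302 <1
  x=-4.460: |R|=1.10875 >1
  x=-4.281: |R|=1.06787 >1
  x=-4.109: |R|=1.02688 >1
Interval (-4.0000, 0).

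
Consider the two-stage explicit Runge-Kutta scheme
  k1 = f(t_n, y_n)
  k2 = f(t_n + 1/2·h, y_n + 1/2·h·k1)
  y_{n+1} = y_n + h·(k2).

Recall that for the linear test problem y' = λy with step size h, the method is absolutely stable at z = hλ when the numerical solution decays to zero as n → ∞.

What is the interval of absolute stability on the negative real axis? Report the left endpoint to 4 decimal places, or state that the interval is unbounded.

Set f=λy, z=hλ:
  k1=λy_n ⇒ h·k1=z·y_n;  k2=λ(1+1/2z)y_n ⇒ h·k2=z(1+1/2z)y_n
  y_{n+1}/y_n = 1 + z(1+1/2z) = 1 + z + 1/2z²
  Hence R(z) = 1 + z + 1/2z².

Need |R(x)|<1, x<0.
x=-1.09: |R|=0.5040
R=1: x+1/2x²=0 ⇒ x=−2=-2.0000; min R=1−1/(4·1/2)=0.5000>−1
Confirm numerically:
  x=-1.963: |R|=0.96368 <1
  x=-1.835: |R|=0.84861 <1
  x=-1.311: |R|=0.54836 <1
  x=-0.977: |R|=0.50026 <1
  x=-2.556: |R|=1.71057 >1
  x=-2.257: |R|=1.29002 >1
So |R|<1 on (-2.0000, 0).

z∈(-2.0000,0).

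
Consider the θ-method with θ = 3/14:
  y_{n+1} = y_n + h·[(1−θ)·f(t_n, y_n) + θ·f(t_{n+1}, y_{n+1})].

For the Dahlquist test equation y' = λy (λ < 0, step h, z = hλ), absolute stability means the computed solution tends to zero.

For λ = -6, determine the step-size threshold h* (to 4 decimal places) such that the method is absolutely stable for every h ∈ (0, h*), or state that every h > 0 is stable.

(-3.5000,0); λ=-6 ⇒ h* = (7/2)/6 = 0.5833.

Test eqn y'=λy, z=hλ:
  y_{n+1} = y_n + z·[11/14·y_n + 3/14·y_{n+1}] ⇒ (1 − 3/14z)y_{n+1} = (1 + 11/14z)y_n
  R(z) = (1 + 11/14z)/(1 − 3/14z).

Solve |R(x)|<1 on ℝ⁻.
x=-1.44: |R|=0.1004
R=−1: 1+11/14x = −1+3/14x ⇒ -4/7x=2 ⇒ x=2/(-4/7)=-3.5000
Confirm numerically:
  x=-3.343: |R|=0.94773 <1
  x=-2.484: |R|=0.62111 <1
  x=-1.972: |R|=0.38622 <1
  x=-1.715: |R|=0.25411 <1
  x=-3.876: |R|=1.11737 >1
  x=-3.541: |R|=1.01332 >1
Interval (-3.5000, 0).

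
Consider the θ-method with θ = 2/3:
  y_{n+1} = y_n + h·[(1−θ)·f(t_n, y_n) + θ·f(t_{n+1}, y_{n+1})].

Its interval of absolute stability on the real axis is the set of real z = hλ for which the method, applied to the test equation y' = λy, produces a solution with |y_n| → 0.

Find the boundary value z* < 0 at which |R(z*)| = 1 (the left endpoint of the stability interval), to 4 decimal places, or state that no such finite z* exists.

Test eqn y'=λy, z=hλ:
  y_{n+1} = y_n + z·[1/3·y_n + 2/3·y_{n+1}] ⇒ (1 − 2/3z)y_{n+1} = (1 + 1/3z)y_n
  Hence R(z) = (1 + 1/3z)/(1 − 2/3z).

Solve |R(x)|<1 on ℝ⁻.
x=-1.21: |R|=0.3303
x=-2: |R|=0.1429
x=-10: |R|=0.3043
x=-100: |R|=0.4778
θ=2/3≥1/2 ⇒ |1+1/3x|<|1−2/3x| ∀x<0 ⇒ unbounded interval.

interval (−∞, 0).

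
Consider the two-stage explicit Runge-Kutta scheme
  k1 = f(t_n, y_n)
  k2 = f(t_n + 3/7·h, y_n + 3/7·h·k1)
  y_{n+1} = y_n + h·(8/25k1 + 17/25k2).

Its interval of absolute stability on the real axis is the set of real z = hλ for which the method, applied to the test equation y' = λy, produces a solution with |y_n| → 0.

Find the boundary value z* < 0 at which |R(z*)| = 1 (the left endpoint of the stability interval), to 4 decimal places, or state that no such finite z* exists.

left endpoint -3.4314.

On y'=λy, z=hλ:
  k1=λy_n ⇒ h·k1=z·y_n;  k2=λ(1+3/7z)y_n ⇒ h·k2=z(1+3/7z)y_n
  y_{n+1}/y_n = 1 + 8/25z + 17/25z(1+3/7z) = 1 + z + 51/175z²
  R(z) = 1 + z + 51/175z².

Need |R(x)|<1, x<0.
x=-1.57: |R|=0.1483
R=1: x+51/175x²=0 ⇒ x=−175/51=-3.4314; min R=1−1/(4·51/175)=0.1422>−1
Confirm numerically:
  x=-3.367: |R|=0.93684 <1
  x=-1.737: |R|=0.14229 <1
  x=-1.476: |R|=0.15890 <1
  x=-4.023: |R|=1.69363 >1
  x=-4.017: |R|=1.68558 >1
  x=-3.938: |R|=1.58143 >1
Stable set (-3.4314, 0).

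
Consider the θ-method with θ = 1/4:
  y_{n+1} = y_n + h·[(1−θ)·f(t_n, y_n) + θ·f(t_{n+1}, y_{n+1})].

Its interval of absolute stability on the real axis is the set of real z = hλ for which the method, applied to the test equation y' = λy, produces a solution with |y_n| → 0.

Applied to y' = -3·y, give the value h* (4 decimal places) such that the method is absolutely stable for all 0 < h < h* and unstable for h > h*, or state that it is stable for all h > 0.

Set f=λy, z=hλ:
  y_{n+1} = y_n + z·[3/4·y_n + 1/4·y_{n+1}] ⇒ (1 − 1/4z)y_{n+1} = (1 + 3/4z)y_n
  so R(z) = (1 + 3/4z)/(1 − 1/4z).

Solve |R(x)|<1 on ℝ⁻.
x=-1.34: |R|=0.0037
R=−1: 1+3/4x = −1+1/4x ⇒ -1/2x=2 ⇒ x=2/(-1/2)=-4.0000
Confirm numerically:
  x=-3.894: |R|=0.97314 <1
  x=-3.015: |R|=0.71917 <1
  x=-1.645: |R|=0.16563 <1
  x=-4.280: |R|=1.06763 >1
  x=-4.060: |R|=1.01489 >1
  x=-4.053: |R|=1.01316 >1
Stable set (-4.0000, 0).

(-4.0000,0); λ=-3 ⇒ h* = (4)/3 = 1.3333.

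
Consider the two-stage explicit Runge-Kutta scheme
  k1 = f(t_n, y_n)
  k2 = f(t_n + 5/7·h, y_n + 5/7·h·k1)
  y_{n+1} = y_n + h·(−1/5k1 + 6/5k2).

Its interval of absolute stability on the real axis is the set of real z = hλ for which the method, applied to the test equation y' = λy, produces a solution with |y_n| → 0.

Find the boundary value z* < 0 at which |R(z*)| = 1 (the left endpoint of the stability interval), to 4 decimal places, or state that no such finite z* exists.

left endpoint -1.1667.

On y'=λy, z=hλ:
  k1=λy_n ⇒ h·k1=z·y_n;  k2=λ(1+5/7z)y_n ⇒ h·k2=z(1+5/7z)y_n
  y_{n+1}/y_n = 1 − 1/5z + 6/5z(1+5/7z) = 1 + z + 6/7z²
  Hence R(z) = 1 + z + 6/7z².

Find x<0 with |R(x)|<1.
x=-1.54: |R|=1.4928
R=1: x+6/7x²=0 ⇒ x=−7/6=-1.1667; min R=1−1/(4·6/7)=0.7083>−1
Confirm numerically:
  x=-1.105: |R|=0.94159 <1
  x=-1.019: |R|=0.87102 <1
  x=-0.904: |R|=0.79647 <1
  x=-0.742: |R|=0.72991 <1
  x=-1.701: |R|=1.77906 >1
  x=-1.671: |R|=1.72235 >1
  x=-1.267: |R|=1.10896 >1
Interval (-1.1667, 0).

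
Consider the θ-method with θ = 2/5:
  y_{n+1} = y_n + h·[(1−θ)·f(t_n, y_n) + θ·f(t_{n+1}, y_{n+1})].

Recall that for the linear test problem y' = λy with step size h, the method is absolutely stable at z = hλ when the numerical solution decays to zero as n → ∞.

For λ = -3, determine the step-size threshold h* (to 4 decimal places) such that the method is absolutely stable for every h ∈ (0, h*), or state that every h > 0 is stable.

(-10.0000,0); λ=-3 ⇒ h* = (10)/3 = 3.3333.

On y'=λy, z=hλ:
  y_{n+1} = y_n + z·[3/5·y_n + 2/5·y_{n+1}] ⇒ (1 − 2/5z)y_{n+1} = (1 + 3/5z)y_n
  Hence R(z) = (1 + 3/5z)/(1 − 2/5z).

Boundary: |R(x)|=1, x<0.
x=-1.46: |R|=0.0783
R=−1: 1+3/5x = −1+2/5x ⇒ -1/5x=2 ⇒ x=2/(-1/5)=-10.0000
Confirm numerically:
  x=-9.603: |R|=0.98360 <1
  x=-8.833: |R|=0.94851 <1
  x=-4.896: |R|=0.65495 <1
  x=-10.352: |R|=1.01369 >1
  x=-10.116: |R|=1.00460 >1
Interval (-10.0000, 0).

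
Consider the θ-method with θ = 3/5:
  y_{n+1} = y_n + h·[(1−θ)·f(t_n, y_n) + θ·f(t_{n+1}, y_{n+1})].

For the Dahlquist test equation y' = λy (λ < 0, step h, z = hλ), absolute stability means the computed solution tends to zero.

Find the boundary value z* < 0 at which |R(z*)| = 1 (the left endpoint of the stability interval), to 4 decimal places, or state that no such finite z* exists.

With y'=λy (z=hλ):
  y_{n+1} = y_n + z·[2/5·y_n + 3/5·y_{n+1}] ⇒ (1 − 3/5z)y_{n+1} = (1 + 2/5z)y_n
  ⇒ R(z) = (1 + 2/5z)/(1 − 3/5z).

Need |R(x)|<1, x<0.
x=-1.12: |R|=0.3301
x=-2: |R|=0.0909
x=-10: |R|=0.4286
x=-100: |R|=0.6393
θ=3/5≥1/2 ⇒ |1+2/5x|<|1−3/5x| ∀x<0 ⇒ stable on all of ℝ⁻.

unbounded; (−∞, 0).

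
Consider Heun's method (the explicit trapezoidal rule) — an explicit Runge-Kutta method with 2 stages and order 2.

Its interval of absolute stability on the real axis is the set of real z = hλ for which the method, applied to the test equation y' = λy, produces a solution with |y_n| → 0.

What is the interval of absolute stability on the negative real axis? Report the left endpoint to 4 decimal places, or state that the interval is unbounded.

z∈(-2.0000,0).

With y'=λy (z=hλ):
  order 2, 2-stage ⇒ R(z)=1+z+z^2/2
  (e.g. R(-1.26)=0.53380, |R|=0.53380)

Solve |R(x)|<1 on ℝ⁻.
x=-1.26: |R|=0.5338
|R(-2.28)|=1.3192 |R(-1.65)|=0.7112 |R(-0.77)|=0.5264
Bisect:
  x_lo=-2.4403 |R|=1.5373  x_hi=-0.1779 |R|=0.8379
  mid=-1.30911 |R|=0.54778 →hi
  mid=-1.87472 |R|=0.88257 →hi
  mid=-2.15753 |R|=1.16994 →lo
  mid=-2.01613 |R|=1.01626 →lo
  mid=-1.94543 |R|=0.94691 →hi
  mid=-1.98078 |R|=0.98096 →hi
  mid=-1.99845 |R|=0.99845 →hi
  mid=-2.00729 |R|=1.00732 →lo
  mid=-2.00287 |R|=1.00287 →lo
  ...
  [-2.00011,-1.99997] ⇒ x*=-2.0000
Interval (-2.0000, 0).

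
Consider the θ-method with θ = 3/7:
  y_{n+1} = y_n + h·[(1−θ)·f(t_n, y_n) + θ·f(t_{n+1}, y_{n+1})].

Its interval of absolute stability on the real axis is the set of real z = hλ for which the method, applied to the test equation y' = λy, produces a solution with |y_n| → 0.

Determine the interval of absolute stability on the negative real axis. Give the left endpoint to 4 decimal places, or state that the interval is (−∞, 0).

Test eqn y'=λy, z=hλ:
  y_{n+1} = y_n + z·[4/7·y_n + 3/7·y_{n+1}] ⇒ (1 − 3/7z)y_{n+1} = (1 + 4/7z)y_n
  so R(z) = (1 + 4/7z)/(1 − 3/7z).

Find x<0 with |R(x)|<1.
x=-1.67: |R|=0.0266
R=−1: 1+4/7x = −1+3/7x ⇒ -1/7x=2 ⇒ x=2/(-1/7)=-14.0000
Confirm numerically:
  x=-13.936: |R|=0.99869 <1
  x=-10.164: |R|=0.89768 <1
  x=-8.056: |R|=0.80929 <1
  x=-14.447: |R|=1.00888 >1
  x=-14.256: |R|=1.00514 >1
  x=-14.244: |R|=1.00491 >1
Stable set (-14.0000, 0).

(-14.0000, 0).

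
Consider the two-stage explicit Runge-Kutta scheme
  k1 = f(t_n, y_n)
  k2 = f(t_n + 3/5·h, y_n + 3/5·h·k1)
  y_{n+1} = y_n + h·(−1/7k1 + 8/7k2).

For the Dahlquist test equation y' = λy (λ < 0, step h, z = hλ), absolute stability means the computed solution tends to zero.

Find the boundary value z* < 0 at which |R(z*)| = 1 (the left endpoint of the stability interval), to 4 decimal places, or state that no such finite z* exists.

On y'=λy, z=hλ:
  k1=λy_n ⇒ h·k1=z·y_n;  k2=λ(1+3/5z)y_n ⇒ h·k2=z(1+3/5z)y_n
  y_{n+1}/y_n = 1 − 1/7z + 8/7z(1+3/5z) = 1 + z + 24/35z²
  Hence R(z) = 1 + z + 24/35z².

Solve |R(x)|<1 on ℝ⁻.
x=-0.61: |R|=0.6452
R=1: x+24/35x²=0 ⇒ x=−35/24=-1.4583; min R=1−1/(4·24/35)=0.6354>−1
Confirm numerically:
  x=-0.904: |R|=0.65638 <1
  x=-0.737: |R|=0.63546 <1
  x=-0.598: |R|=0.64721 <1
  x=-1.842: |R|=1.48460 >1
  x=-1.651: |R|=1.21812 >1
  x=-1.602: |R|=1.15782 >1
Stable set (-1.4583, 0).

z* = -1.4583.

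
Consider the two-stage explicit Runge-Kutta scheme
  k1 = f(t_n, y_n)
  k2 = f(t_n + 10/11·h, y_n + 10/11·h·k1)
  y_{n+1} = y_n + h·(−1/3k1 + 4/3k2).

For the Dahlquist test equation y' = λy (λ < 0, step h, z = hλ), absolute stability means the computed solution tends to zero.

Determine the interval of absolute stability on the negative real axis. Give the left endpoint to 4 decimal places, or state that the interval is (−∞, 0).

(-0.8250, 0).

Test eqn y'=λy, z=hλ:
  k1=λy_n ⇒ h·k1=z·y_n;  k2=λ(1+10/11z)y_n ⇒ h·k2=z(1+10/11z)y_n
  y_{n+1}/y_n = 1 − 1/3z + 4/3z(1+10/11z) = 1 + z + 40/33z²
  ⇒ R(z) = 1 + z + 40/33z².

Boundary: |R(x)|=1, x<0.
x=-0.5: |R|=0.8030
R=1: x+40/33x²=0 ⇒ x=−33/40=-0.8250; min R=1−1/(4·40/33)=0.7937>−1
Confirm numerically:
  x=-0.638: |R|=0.85539 <1
  x=-0.600: |R|=0.83636 <1
  x=-0.555: |R|=0.81836 <1
  x=-1.417: |R|=2.01680 >1
  x=-1.058: |R|=1.29880 >1
Stable set (-0.8250, 0).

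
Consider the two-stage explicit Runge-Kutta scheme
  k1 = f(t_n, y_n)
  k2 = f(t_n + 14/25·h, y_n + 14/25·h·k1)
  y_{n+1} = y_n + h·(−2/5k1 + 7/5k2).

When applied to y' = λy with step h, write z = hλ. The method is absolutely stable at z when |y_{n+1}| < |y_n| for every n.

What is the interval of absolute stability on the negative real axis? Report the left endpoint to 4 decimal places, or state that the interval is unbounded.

With y'=λy (z=hλ):
  k1=λy_n ⇒ h·k1=z·y_n;  k2=λ(1+14/25z)y_n ⇒ h·k2=z(1+14/25z)y_n
  y_{n+1}/y_n = 1 − 2/5z + 7/5z(1+14/25z) = 1 + z + 98/125z²
  ⇒ R(z) = 1 + z + 98/125z².

Solve |R(x)|<1 on ℝ⁻.
x=-0.91: |R|=0.7392
R=1: x+98/125x²=0 ⇒ x=−125/98=-1.2755; min R=1−1/(4·98/125)=0.6811>−1
Confirm numerically:
  x=-1.233: |R|=0.95891 <1
  x=-1.138: |R|=0.87731 <1
  x=-0.658: |R|=0.68144 <1
  x=-0.564: |R|=0.68539 <1
  x=-1.860: |R|=1.85233 >1
  x=-1.612: |R|=1.42526 >1
Stable set (-1.2755, 0).

(-1.2755, 0).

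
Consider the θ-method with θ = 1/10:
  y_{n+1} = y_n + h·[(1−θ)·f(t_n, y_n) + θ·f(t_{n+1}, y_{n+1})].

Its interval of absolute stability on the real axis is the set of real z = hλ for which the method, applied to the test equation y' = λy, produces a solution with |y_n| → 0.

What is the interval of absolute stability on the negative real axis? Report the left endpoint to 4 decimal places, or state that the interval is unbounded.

z∈(-2.5000,0).

With y'=λy (z=hλ):
  y_{n+1} = y_n + z·[9/10·y_n + 1/10·y_{n+1}] ⇒ (1 − 1/10z)y_{n+1} = (1 + 9/10z)y_n
  Hence R(z) = (1 + 9/10z)/(1 − 1/10z).

Boundary: |R(x)|=1, x<0.
x=-0.93: |R|=0.1491
R=−1: 1+9/10x = −1+1/10x ⇒ -4/5x=2 ⇒ x=2/(-4/5)=-2.5000
Confirm numerically:
  x=-2.129: |R|=0.75530 <1
  x=-1.707: |R|=0.45810 <1
  x=-1.377: |R|=0.21034 <1
  x=-2.789: |R|=1.18078 >1
  x=-2.711: |R|=1.13280 >1
  x=-2.640: |R|=1.08861 >1
Stable set (-2.5000, 0).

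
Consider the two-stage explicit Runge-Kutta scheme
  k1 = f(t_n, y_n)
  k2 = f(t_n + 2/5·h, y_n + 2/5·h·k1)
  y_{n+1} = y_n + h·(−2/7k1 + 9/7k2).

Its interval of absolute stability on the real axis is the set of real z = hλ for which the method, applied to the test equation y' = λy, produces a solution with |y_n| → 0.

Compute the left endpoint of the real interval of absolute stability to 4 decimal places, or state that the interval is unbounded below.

On y'=λy, z=hλ:
  k1=λy_n ⇒ h·k1=z·y_n;  k2=λ(1+2/5z)y_n ⇒ h·k2=z(1+2/5z)y_n
  y_{n+1}/y_n = 1 − 2/7z + 9/7z(1+2/5z) = 1 + z + 18/35z²
  so R(z) = 1 + z + 18/35z².

Find x<0 with |R(x)|<1.
x=-0.36: |R|=0.7067
R=1: x+18/35x²=0 ⇒ x=−35/18=-1.9444; min R=1−1/(4·18/35)=0.5139>−1
Confirm numerically:
  x=-1.806: |R|=0.87141 <1
  x=-1.598: |R|=0.71528 <1
  x=-1.071: |R|=0.51891 <1
  x=-2.530: |R|=1.76189 >1
  x=-2.137: |R|=1.21162 >1
  x=-2.089: |R|=1.15530 >1
Interval (-1.9444, 0).

left endpoint -1.9444.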